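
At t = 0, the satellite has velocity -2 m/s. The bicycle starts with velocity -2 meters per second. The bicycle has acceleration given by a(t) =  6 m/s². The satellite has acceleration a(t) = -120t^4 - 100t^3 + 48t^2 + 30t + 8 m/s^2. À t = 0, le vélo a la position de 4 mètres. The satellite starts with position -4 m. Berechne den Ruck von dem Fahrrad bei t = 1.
Ausgehend von der Beschleunigung a(t) = 6, nehmen wir 1 Ableitung. Mit d/dt von a(t) finden wir j(t) = 0. Aus der Gleichung für den Ruck j(t) = 0, setzen wir t = 1 ein und erhalten j = 0.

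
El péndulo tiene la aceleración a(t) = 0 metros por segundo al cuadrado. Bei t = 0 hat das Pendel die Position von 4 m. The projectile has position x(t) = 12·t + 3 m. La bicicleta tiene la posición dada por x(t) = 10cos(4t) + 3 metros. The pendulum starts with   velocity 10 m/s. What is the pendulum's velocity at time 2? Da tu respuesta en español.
Para resolver esto, necesitamos tomar 1 antiderivada de nuestra ecuación de la aceleración a(t) = 0. Integrando la aceleración y usando la condición inicial v(0) = 10, obtenemos v(t) = 10. Tenemos la velocidad v(t) = 10. Sustituyendo t = 2: v(2) = 10.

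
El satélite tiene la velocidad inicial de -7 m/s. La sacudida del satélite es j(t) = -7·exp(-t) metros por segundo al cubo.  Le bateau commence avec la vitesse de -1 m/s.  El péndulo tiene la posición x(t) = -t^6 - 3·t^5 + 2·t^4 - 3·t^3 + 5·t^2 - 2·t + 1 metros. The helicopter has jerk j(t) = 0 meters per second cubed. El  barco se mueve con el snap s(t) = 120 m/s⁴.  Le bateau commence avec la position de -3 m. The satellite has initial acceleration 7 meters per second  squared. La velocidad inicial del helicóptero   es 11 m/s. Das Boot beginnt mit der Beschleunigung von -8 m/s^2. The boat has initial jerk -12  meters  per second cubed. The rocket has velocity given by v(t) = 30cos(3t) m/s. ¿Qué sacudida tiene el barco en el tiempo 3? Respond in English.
We need to integrate our snap equation s(t) = 120 1 time. Integrating snap and using the initial condition j(0) = -12, we get j(t) = 120·t - 12. We have jerk j(t) = 120·t - 12. Substituting t = 3: j(3) = 348.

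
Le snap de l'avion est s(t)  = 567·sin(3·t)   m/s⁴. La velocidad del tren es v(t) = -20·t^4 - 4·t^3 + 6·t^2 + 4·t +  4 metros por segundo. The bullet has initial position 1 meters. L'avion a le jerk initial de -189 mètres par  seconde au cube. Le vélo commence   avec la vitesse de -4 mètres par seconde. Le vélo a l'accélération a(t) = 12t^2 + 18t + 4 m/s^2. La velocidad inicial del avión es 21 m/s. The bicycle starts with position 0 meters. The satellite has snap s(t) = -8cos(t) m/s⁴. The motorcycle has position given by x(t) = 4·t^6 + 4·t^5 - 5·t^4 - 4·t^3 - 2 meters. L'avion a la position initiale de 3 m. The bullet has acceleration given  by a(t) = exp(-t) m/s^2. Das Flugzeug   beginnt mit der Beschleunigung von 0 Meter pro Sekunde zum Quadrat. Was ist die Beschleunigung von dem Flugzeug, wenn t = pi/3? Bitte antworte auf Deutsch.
Wir müssen unsere Gleichung für den Snap s(t) = 567·sin(3·t) 2-mal integrieren. Das Integral von dem Snap, mit j(0) = -189, ergibt den Ruck: j(t) = -189·cos(3·t). Das Integral von dem Ruck, mit a(0) = 0, ergibt die Beschleunigung: a(t) = -63·sin(3·t). Wir haben die Beschleunigung a(t) = -63·sin(3·t). Durch Einsetzen von t = pi/3: a(pi/3) = 0.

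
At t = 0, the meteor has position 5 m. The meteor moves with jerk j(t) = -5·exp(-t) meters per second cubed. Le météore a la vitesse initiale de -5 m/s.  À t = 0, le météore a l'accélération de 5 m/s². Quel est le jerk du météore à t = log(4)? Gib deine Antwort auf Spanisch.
De la ecuación de la sacudida j(t) = -5·exp(-t), sustituimos t = log(4) para obtener j = -5/4.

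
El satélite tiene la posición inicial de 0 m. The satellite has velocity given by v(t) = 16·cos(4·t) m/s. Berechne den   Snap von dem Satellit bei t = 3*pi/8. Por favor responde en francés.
Nous devons dériver notre équation de la vitesse v(t) = 16·cos(4·t) 3 fois. En dérivant la vitesse, nous obtenons l'accélération: a(t) = -64·sin(4·t). En prenant d/dt de a(t), nous trouvons j(t) = -256·cos(4·t). En dérivant le jerk, nous obtenons le snap: s(t) = 1024·sin(4·t). De l'équation du snap s(t) = 1024·sin(4·t), nous substituons t = 3*pi/8 pour obtenir s = -1024.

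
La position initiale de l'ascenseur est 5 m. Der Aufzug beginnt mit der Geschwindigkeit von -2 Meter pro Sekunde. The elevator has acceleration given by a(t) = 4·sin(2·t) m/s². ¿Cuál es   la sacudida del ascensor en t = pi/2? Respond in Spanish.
Partiendo de la aceleración a(t) = 4·sin(2·t), tomamos 1 derivada. La derivada de la aceleración da la sacudida: j(t) = 8·cos(2·t). Usando j(t) = 8·cos(2·t) y sustituyendo t = pi/2, encontramos j = -8.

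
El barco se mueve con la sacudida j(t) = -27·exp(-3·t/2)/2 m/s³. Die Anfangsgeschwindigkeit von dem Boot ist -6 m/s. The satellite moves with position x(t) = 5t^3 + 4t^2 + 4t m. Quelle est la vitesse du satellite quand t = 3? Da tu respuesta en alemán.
Um dies zu lösen, müssen wir 1 Ableitung unserer Gleichung für die Position x(t) = 5·t^3 + 4·t^2 + 4·t nehmen. Mit d/dt von x(t) finden wir v(t) = 15·t^2 + 8·t + 4. Mit v(t) = 15·t^2 + 8·t + 4 und Einsetzen von t = 3, finden wir v = 163.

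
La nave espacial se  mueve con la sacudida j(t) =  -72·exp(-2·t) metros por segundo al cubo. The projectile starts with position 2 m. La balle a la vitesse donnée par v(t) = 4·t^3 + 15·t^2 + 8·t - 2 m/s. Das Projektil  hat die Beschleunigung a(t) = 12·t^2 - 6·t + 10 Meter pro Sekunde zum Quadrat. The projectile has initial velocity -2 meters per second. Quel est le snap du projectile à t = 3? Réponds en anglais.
Starting from acceleration a(t) = 12·t^2 - 6·t + 10, we take 2 derivatives. Differentiating acceleration, we get jerk: j(t) = 24·t - 6. The derivative of jerk gives snap: s(t) = 24. From the given snap equation s(t) = 24, we substitute t = 3 to get s = 24.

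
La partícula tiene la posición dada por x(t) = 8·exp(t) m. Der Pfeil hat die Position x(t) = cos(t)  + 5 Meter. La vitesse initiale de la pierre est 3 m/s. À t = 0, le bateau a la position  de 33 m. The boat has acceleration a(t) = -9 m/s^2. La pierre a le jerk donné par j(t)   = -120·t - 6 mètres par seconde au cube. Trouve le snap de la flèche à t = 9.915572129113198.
Pour résoudre ceci, nous devons prendre 4 dérivées de notre équation de la position x(t) = cos(t) + 5. La dérivée de la position donne la vitesse: v(t) = -sin(t). En dérivant la vitesse, nous obtenons l'accélération: a(t) = -cos(t). En prenant d/dt de a(t), nous trouvons j(t) = sin(t). En prenant d/dt de j(t), nous trouvons s(t) = cos(t). De l'équation du snap s(t) = cos(t), nous substituons t = 9.915572129113198 pour obtenir s = -0.881958824222109.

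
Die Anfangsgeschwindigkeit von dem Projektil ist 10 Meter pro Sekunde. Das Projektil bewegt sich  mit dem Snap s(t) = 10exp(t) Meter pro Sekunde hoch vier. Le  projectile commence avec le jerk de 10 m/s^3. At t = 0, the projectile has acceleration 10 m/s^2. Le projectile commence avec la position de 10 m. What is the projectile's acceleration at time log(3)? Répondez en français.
Nous devons intégrer notre équation du snap s(t) = 10·exp(t) 2 fois. En prenant ∫s(t)dt et en appliquant j(0) = 10, nous trouvons j(t) = 10·exp(t). En prenant ∫j(t)dt et en appliquant a(0) = 10, nous trouvons a(t) = 10·exp(t). Nous avons l'accélération a(t) = 10·exp(t). En substituant t = log(3): a(log(3)) = 30.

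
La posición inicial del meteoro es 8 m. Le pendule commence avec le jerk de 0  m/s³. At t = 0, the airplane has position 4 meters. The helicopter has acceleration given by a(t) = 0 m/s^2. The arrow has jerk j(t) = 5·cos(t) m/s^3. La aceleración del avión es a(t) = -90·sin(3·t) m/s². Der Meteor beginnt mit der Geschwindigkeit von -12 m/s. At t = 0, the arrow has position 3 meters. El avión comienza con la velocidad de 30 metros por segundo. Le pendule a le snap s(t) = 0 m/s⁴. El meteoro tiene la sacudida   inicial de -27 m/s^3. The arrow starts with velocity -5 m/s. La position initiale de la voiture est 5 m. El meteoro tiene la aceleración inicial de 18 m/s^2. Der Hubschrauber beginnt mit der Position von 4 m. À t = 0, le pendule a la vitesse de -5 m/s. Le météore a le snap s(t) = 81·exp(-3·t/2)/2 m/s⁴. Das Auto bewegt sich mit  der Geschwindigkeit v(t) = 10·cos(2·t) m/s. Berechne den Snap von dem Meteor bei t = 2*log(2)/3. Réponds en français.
Nous avons le snap s(t) = 81·exp(-3·t/2)/2. En substituant t = 2*log(2)/3: s(2*log(2)/3) = 81/4.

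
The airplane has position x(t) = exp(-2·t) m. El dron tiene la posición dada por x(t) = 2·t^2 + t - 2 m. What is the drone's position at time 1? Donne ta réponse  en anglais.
We have position x(t) = 2·t^2 + t - 2. Substituting t = 1: x(1) = 1.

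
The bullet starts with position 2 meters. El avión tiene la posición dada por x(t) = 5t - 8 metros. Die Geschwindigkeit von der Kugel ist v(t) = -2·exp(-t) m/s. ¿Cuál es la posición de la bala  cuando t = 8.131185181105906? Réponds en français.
Nous devons intégrer notre équation de la vitesse v(t) = -2·exp(-t) 1 fois. La primitive de la vitesse est la position. En utilisant x(0) = 2, nous obtenons x(t) = 2·exp(-t). De l'équation de la position x(t) = 2·exp(-t), nous substituons t = 8.131185181105906 pour obtenir x = 0.000588438581882671.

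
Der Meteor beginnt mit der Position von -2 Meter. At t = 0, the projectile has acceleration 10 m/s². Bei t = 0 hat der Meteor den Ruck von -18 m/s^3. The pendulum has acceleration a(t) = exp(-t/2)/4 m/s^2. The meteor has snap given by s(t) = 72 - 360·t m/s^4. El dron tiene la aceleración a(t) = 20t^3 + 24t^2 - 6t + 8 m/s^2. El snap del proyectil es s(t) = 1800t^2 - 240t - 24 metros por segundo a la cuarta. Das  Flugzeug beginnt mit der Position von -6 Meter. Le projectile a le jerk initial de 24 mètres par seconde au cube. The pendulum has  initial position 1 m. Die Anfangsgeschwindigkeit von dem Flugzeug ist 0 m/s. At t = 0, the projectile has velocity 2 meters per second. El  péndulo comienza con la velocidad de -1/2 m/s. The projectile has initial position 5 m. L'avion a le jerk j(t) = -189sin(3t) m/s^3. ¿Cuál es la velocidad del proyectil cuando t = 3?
Partiendo del snap s(t) = 1800·t^2 - 240·t - 24, tomamos 3 antiderivadas. La antiderivada del snap, con j(0) = 24, da la sacudida: j(t) = 600·t^3 - 120·t^2 - 24·t + 24. La integral de la sacudida es la aceleración. Usando a(0) = 10, obtenemos a(t) = 150·t^4 - 40·t^3 - 12·t^2 + 24·t + 10. Integrando la aceleración y usando la condición inicial v(0) = 2, obtenemos v(t) = 30·t^5 - 10·t^4 - 4·t^3 + 12·t^2 + 10·t + 2. Usando v(t) = 30·t^5 - 10·t^4 - 4·t^3 + 12·t^2 + 10·t + 2 y sustituyendo t = 3, encontramos v = 6512.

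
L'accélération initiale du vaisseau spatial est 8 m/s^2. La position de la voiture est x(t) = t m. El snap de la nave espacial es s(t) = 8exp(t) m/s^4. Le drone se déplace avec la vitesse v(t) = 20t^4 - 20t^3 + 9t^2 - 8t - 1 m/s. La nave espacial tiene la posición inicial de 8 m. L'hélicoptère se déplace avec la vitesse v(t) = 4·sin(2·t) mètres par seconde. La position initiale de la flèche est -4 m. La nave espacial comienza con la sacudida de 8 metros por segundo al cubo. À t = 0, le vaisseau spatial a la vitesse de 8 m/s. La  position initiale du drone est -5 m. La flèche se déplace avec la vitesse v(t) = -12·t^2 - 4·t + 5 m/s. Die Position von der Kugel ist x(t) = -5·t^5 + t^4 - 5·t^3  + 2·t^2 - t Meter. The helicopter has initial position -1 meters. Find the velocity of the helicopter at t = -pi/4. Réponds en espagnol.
De la ecuación de la velocidad v(t) = 4·sin(2·t), sustituimos t = -pi/4 para obtener v = -4.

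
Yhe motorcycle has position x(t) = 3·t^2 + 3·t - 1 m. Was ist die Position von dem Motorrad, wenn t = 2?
Mit x(t) = 3·t^2 + 3·t - 1 und Einsetzen von t = 2, finden wir x = 17.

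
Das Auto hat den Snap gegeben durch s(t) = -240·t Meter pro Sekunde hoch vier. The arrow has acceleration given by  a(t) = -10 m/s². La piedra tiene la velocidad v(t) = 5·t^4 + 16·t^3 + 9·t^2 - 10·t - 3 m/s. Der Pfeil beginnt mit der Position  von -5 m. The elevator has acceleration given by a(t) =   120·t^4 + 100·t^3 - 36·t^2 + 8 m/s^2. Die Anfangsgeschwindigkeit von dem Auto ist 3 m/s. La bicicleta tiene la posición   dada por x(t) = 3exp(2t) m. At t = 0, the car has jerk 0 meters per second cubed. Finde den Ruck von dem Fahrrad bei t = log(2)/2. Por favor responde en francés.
Pour résoudre ceci, nous devons prendre 3 dérivées de notre équation de la position x(t) = 3·exp(2·t). En dérivant la position, nous obtenons la vitesse: v(t) = 6·exp(2·t). En prenant d/dt de v(t), nous trouvons a(t) = 12·exp(2·t). La dérivée de l'accélération donne le jerk: j(t) = 24·exp(2·t). Nous avons le jerk j(t) = 24·exp(2·t). En substituant t = log(2)/2: j(log(2)/2) = 48.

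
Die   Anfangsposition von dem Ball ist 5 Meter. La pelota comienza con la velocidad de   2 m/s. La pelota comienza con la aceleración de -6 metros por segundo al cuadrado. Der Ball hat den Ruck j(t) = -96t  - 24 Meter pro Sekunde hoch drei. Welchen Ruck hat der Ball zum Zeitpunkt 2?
Wir haben den Ruck j(t) = -96·t - 24. Durch Einsetzen von t = 2: j(2) = -216.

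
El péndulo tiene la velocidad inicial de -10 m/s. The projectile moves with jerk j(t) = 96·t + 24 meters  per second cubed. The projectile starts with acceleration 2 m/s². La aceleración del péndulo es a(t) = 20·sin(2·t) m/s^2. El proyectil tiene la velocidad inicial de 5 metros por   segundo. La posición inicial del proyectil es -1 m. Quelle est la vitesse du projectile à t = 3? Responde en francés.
Pour résoudre ceci, nous devons prendre 2 intégrales de notre équation du jerk j(t) = 96·t + 24. La primitive du jerk, avec a(0) = 2, donne l'accélération: a(t) = 48·t^2 + 24·t + 2. En prenant ∫a(t)dt et en appliquant v(0) = 5, nous trouvons v(t) = 16·t^3 + 12·t^2 + 2·t + 5. En utilisant v(t) = 16·t^3 + 12·t^2 + 2·t + 5 et en substituant t = 3, nous trouvons v = 551.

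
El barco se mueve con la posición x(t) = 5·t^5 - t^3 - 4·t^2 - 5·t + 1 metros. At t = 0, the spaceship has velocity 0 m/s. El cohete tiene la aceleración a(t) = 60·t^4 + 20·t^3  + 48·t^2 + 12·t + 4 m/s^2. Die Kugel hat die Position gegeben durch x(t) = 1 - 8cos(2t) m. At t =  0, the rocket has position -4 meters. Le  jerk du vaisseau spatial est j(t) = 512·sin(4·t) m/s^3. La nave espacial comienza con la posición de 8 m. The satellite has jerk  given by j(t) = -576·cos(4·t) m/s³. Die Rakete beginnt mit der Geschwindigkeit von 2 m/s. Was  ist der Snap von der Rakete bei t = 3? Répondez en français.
Nous devons dériver notre équation de l'accélération a(t) = 60·t^4 + 20·t^3 + 48·t^2 + 12·t + 4 2 fois. En prenant d/dt de a(t), nous trouvons j(t) = 240·t^3 + 60·t^2 + 96·t + 12. En dérivant le jerk, nous obtenons le snap: s(t) = 720·t^2 + 120·t + 96. De l'équation du snap s(t) = 720·t^2 + 120·t + 96, nous substituons t = 3 pour obtenir s = 6936.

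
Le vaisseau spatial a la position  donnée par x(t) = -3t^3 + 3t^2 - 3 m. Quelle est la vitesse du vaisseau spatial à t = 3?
En partant de la position x(t) = -3·t^3 + 3·t^2 - 3, nous prenons 1 dérivée. La dérivée de la position donne la vitesse: v(t) = -9·t^2 + 6·t. De l'équation de la vitesse v(t) = -9·t^2 + 6·t, nous substituons t = 3 pour obtenir v = -63.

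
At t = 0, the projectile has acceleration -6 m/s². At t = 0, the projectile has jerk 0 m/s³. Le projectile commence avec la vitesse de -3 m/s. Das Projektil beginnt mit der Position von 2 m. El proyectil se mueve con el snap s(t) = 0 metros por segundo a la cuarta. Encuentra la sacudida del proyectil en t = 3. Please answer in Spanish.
Debemos encontrar la integral de nuestra ecuación del snap s(t) = 0 1 vez. La integral del snap es la sacudida. Usando j(0) = 0, obtenemos j(t) = 0. Usando j(t) = 0 y sustituyendo t = 3, encontramos j = 0.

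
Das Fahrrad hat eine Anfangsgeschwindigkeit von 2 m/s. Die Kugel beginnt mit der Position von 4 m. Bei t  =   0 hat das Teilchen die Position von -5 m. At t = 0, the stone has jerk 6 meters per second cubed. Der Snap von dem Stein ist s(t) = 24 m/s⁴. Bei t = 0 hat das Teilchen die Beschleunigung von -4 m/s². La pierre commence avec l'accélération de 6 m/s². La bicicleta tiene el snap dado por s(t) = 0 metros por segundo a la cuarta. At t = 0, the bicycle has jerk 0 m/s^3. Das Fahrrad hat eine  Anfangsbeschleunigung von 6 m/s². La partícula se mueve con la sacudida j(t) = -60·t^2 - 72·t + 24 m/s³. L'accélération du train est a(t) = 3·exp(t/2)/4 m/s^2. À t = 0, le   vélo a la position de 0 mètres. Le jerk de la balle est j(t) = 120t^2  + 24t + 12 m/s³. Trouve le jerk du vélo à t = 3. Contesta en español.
Partiendo del snap s(t) = 0, tomamos 1 antiderivada. Integrando el snap y usando la condición inicial j(0) = 0, obtenemos j(t) = 0. Usando j(t) = 0 y sustituyendo t = 3, encontramos j = 0.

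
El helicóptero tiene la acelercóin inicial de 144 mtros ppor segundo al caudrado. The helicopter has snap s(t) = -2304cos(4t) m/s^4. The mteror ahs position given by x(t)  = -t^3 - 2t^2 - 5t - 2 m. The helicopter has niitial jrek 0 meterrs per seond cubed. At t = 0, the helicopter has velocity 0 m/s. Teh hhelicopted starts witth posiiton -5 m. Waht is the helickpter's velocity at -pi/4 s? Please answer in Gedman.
Wir müssen die Stammfunktion unserer Gleichung für den Snap s(t) = -2304·cos(4·t) 3-mal finden. Mit ∫s(t)dt und Anwendung von j(0) = 0, finden wir j(t) = -576·sin(4·t). Mit ∫j(t)dt und Anwendung von a(0) = 144, finden wir a(t) = 144·cos(4·t). Das Integral von der Beschleunigung, mit v(0) = 0, ergibt die Geschwindigkeit: v(t) = 36·sin(4·t). Wir haben die Geschwindigkeit v(t) = 36·sin(4·t). Durch Einsetzen von t = -pi/4: v(-pi/4) = 0.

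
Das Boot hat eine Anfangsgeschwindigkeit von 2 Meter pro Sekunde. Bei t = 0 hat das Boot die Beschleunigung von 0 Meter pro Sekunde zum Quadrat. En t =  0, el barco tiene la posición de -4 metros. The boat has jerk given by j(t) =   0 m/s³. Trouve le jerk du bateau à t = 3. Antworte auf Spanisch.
Tenemos la sacudida j(t) = 0. Sustituyendo t = 3: j(3) = 0.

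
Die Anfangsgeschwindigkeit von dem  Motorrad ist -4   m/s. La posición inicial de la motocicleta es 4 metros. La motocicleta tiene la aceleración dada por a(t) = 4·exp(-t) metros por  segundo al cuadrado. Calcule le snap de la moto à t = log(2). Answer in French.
En partant de l'accélération a(t) = 4·exp(-t), nous prenons 2 dérivées. En prenant d/dt de a(t), nous trouvons j(t) = -4·exp(-t). En prenant d/dt de j(t), nous trouvons s(t) = 4·exp(-t). En utilisant s(t) = 4·exp(-t) et en substituant t = log(2), nous trouvons s = 2.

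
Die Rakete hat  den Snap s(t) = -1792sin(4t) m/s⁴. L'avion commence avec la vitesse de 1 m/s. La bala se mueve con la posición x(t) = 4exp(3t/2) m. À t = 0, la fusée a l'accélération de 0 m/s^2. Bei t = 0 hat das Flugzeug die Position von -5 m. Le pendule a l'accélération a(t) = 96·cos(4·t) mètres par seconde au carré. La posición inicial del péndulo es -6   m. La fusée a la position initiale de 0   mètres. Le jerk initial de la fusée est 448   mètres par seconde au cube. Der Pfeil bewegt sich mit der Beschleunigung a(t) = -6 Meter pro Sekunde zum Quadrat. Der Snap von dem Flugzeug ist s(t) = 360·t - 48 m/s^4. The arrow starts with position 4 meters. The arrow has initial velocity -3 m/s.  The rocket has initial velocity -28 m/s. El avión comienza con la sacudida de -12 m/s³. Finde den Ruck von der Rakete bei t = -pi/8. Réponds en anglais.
We must find the integral of our snap equation s(t) = -1792·sin(4·t) 1 time. The antiderivative of snap is jerk. Using j(0) = 448, we get j(t) = 448·cos(4·t). From the given jerk equation j(t) = 448·cos(4·t), we substitute t = -pi/8 to get j = 0.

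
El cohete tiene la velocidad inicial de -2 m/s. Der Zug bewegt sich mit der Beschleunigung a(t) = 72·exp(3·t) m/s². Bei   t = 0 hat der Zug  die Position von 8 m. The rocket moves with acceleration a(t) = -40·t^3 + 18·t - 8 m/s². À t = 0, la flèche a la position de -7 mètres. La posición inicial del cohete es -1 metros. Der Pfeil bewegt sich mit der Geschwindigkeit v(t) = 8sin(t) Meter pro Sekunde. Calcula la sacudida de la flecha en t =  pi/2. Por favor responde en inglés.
Starting from velocity v(t) = 8·sin(t), we take 2 derivatives. Taking d/dt of v(t), we find a(t) = 8·cos(t). Differentiating acceleration, we get jerk: j(t) = -8·sin(t). From the given jerk equation j(t) = -8·sin(t), we substitute t = pi/2 to get j = -8.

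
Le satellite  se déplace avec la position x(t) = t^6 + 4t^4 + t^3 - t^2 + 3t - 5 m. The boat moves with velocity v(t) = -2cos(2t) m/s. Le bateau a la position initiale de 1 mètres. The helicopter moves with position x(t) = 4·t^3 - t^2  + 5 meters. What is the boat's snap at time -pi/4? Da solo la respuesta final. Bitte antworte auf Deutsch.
s(-pi/4) = 16.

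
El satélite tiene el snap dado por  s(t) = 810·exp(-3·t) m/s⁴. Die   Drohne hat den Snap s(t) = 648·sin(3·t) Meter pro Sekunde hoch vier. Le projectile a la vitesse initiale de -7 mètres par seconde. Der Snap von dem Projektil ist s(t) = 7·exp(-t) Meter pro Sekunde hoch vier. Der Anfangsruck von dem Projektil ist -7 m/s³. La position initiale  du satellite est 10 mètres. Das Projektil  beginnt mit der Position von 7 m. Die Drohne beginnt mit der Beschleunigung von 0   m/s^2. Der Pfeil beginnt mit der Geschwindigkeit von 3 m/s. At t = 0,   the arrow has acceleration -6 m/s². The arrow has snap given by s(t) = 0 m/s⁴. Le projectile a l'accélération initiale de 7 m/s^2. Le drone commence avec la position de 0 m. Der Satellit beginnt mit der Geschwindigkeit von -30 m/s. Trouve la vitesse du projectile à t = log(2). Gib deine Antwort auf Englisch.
We must find the integral of our snap equation s(t) = 7·exp(-t) 3 times. The integral of snap, with j(0) = -7, gives jerk: j(t) = -7·exp(-t). Taking ∫j(t)dt and applying a(0) = 7, we find a(t) = 7·exp(-t). The integral of acceleration is velocity. Using v(0) = -7, we get v(t) = -7·exp(-t). We have velocity v(t) = -7·exp(-t). Substituting t = log(2): v(log(2)) = -7/2.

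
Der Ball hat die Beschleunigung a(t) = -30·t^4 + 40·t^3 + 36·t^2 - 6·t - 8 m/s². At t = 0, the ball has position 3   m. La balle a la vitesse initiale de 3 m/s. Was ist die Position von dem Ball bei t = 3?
Ausgehend von der Beschleunigung a(t) = -30·t^4 + 40·t^3 + 36·t^2 - 6·t - 8, nehmen wir 2 Integrale. Mit ∫a(t)dt und Anwendung von v(0) = 3, finden wir v(t) = -6·t^5 + 10·t^4 + 12·t^3 - 3·t^2 - 8·t + 3. Die Stammfunktion von der Geschwindigkeit, mit x(0) = 3, ergibt die Position: x(t) = -t^6 + 2·t^5 + 3·t^4 - t^3 - 4·t^2 + 3·t + 3. Aus der Gleichung für die Position x(t) = -t^6 + 2·t^5 + 3·t^4 - t^3 - 4·t^2 + 3·t + 3, setzen wir t = 3 ein und erhalten x = -51.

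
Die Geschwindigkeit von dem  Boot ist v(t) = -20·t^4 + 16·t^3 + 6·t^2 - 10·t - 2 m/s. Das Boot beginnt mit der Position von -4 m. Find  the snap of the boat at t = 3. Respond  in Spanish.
Partiendo de la velocidad v(t) = -20·t^4 + 16·t^3 + 6·t^2 - 10·t - 2, tomamos 3 derivadas. Derivando la velocidad, obtenemos la aceleración: a(t) = -80·t^3 + 48·t^2 + 12·t - 10. Derivando la aceleración, obtenemos la sacudida: j(t) = -240·t^2 + 96·t + 12. Derivando la sacudida, obtenemos el snap: s(t) = 96 - 480·t. Tenemos el snap s(t) = 96 - 480·t. Sustituyendo t = 3: s(3) = -1344.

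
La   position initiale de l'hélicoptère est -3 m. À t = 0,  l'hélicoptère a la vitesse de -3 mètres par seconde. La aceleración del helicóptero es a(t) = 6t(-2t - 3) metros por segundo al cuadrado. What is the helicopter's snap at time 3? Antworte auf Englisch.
To solve this, we need to take 2 derivatives of our acceleration equation a(t) = 6·t·(-2·t - 3). Taking d/dt of a(t), we find j(t) = -24·t - 18. The derivative of jerk gives snap: s(t) = -24. Using s(t) = -24 and substituting t = 3, we find s = -24.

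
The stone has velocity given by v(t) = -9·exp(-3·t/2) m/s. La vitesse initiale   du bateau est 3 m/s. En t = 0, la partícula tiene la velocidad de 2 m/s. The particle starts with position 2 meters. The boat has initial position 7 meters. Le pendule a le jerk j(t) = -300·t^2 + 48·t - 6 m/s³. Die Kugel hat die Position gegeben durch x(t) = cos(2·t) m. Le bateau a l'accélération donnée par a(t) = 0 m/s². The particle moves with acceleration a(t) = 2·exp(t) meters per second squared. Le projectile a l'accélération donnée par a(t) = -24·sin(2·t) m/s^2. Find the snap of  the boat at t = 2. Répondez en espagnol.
Debemos derivar nuestra ecuación de la aceleración a(t) = 0 2 veces. Derivando la aceleración, obtenemos la sacudida: j(t) = 0. Tomando d/dt de j(t), encontramos s(t) = 0. Tenemos el snap s(t) = 0. Sustituyendo t = 2: s(2) = 0.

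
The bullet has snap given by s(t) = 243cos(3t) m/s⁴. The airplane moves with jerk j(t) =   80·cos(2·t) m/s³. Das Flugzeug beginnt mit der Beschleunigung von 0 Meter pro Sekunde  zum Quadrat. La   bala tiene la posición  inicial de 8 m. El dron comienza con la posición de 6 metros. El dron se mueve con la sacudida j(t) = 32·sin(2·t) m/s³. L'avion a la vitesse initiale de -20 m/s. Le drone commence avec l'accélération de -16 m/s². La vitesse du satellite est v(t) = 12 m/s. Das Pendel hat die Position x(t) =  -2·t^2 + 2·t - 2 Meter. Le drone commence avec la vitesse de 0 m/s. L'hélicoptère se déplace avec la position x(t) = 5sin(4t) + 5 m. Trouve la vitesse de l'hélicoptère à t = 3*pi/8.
Nous devons dériver notre équation de la position x(t) = 5·sin(4·t) + 5 1 fois. La dérivée de la position donne la vitesse: v(t) = 20·cos(4·t). En utilisant v(t) = 20·cos(4·t) et en substituant t = 3*pi/8, nous trouvons v = 0.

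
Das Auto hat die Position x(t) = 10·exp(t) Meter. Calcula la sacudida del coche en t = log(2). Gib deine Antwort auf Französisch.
En partant de la position x(t) = 10·exp(t), nous prenons 3 dérivées. En prenant d/dt de x(t), nous trouvons v(t) = 10·exp(t). En prenant d/dt de v(t), nous trouvons a(t) = 10·exp(t). En dérivant l'accélération, nous obtenons le jerk: j(t) = 10·exp(t). Nous avons le jerk j(t) = 10·exp(t). En substituant t = log(2): j(log(2)) = 20.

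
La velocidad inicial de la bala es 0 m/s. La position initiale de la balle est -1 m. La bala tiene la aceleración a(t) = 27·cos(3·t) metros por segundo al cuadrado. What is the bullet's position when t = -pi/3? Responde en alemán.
Wir müssen das Integral unserer Gleichung für die Beschleunigung a(t) = 27·cos(3·t) 2-mal finden. Durch Integration von der Beschleunigung und Verwendung der Anfangsbedingung v(0) = 0, erhalten wir v(t) = 9·sin(3·t). Durch Integration von der Geschwindigkeit und Verwendung der Anfangsbedingung x(0) = -1, erhalten wir x(t) = 2 - 3·cos(3·t). Aus der Gleichung für die Position x(t) = 2 - 3·cos(3·t), setzen wir t = -pi/3 ein und erhalten x = 5.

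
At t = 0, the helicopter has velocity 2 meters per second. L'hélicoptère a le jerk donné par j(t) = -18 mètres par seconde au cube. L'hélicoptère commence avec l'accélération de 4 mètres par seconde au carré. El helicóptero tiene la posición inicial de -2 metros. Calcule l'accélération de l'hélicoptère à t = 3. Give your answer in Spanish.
Debemos encontrar la antiderivada de nuestra ecuación de la sacudida j(t) = -18 1 vez. La integral de la sacudida es la aceleración. Usando a(0) = 4, obtenemos a(t) = 4 - 18·t. Usando a(t) = 4 - 18·t y sustituyendo t = 3, encontramos a = -50.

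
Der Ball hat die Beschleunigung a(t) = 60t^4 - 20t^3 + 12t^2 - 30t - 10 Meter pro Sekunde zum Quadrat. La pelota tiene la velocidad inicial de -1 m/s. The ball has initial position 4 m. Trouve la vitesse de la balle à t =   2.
Nous devons trouver l'intégrale de notre équation de l'accélération a(t) = 60·t^4 - 20·t^3 + 12·t^2 - 30·t - 10 1 fois. L'intégrale de l'accélération, avec v(0) = -1, donne la vitesse: v(t) = 12·t^5 - 5·t^4 + 4·t^3 - 15·t^2 - 10·t - 1. En utilisant v(t) = 12·t^5 - 5·t^4 + 4·t^3 - 15·t^2 - 10·t - 1 et en substituant t = 2, nous trouvons v = 255.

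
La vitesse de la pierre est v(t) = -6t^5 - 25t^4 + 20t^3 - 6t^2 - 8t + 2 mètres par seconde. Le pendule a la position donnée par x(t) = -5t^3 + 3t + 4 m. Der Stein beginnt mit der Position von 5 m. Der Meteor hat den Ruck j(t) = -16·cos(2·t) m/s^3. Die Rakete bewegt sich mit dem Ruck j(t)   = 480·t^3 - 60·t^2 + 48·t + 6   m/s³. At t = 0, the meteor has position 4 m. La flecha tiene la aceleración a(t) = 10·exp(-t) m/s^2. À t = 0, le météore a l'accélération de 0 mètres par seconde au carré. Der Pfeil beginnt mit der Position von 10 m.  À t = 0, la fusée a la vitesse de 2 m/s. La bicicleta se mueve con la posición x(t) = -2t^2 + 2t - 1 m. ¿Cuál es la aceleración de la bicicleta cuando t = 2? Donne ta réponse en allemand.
Um dies zu lösen, müssen wir 2 Ableitungen unserer Gleichung für die Position x(t) = -2·t^2 + 2·t - 1 nehmen. Durch Ableiten von der Position erhalten wir die Geschwindigkeit: v(t) = 2 - 4·t. Durch Ableiten von der Geschwindigkeit erhalten wir die Beschleunigung: a(t) = -4. Aus der Gleichung für die Beschleunigung a(t) = -4, setzen wir t = 2 ein und erhalten a = -4.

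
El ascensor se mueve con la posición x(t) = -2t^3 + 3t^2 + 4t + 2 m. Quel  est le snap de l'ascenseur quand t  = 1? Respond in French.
En partant de la position x(t) = -2·t^3 + 3·t^2 + 4·t + 2, nous prenons 4 dérivées. La dérivée de la position donne la vitesse: v(t) = -6·t^2 + 6·t + 4. En dérivant la vitesse, nous obtenons l'accélération: a(t) = 6 - 12·t. En prenant d/dt de a(t), nous trouvons j(t) = -12. En dérivant le jerk, nous obtenons le snap: s(t) = 0. Nous avons le snap s(t) = 0. En substituant t = 1: s(1) = 0.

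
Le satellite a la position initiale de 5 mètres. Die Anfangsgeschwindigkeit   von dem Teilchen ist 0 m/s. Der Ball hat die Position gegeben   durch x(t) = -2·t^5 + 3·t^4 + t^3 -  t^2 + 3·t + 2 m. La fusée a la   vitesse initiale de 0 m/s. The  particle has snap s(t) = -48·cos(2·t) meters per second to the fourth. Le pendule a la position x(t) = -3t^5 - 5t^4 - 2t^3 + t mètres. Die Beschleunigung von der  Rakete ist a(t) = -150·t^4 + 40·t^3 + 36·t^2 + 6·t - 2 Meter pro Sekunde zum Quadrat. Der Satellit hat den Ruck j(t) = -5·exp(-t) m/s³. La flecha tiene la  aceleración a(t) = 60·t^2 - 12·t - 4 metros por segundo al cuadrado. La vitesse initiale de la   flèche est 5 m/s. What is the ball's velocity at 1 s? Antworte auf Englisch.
Starting from position x(t) = -2·t^5 + 3·t^4 + t^3 - t^2 + 3·t + 2, we take 1 derivative. Differentiating position, we get velocity: v(t) = -10·t^4 + 12·t^3 + 3·t^2 - 2·t + 3. Using v(t) = -10·t^4 + 12·t^3 + 3·t^2 - 2·t + 3 and substituting t = 1, we find v = 6.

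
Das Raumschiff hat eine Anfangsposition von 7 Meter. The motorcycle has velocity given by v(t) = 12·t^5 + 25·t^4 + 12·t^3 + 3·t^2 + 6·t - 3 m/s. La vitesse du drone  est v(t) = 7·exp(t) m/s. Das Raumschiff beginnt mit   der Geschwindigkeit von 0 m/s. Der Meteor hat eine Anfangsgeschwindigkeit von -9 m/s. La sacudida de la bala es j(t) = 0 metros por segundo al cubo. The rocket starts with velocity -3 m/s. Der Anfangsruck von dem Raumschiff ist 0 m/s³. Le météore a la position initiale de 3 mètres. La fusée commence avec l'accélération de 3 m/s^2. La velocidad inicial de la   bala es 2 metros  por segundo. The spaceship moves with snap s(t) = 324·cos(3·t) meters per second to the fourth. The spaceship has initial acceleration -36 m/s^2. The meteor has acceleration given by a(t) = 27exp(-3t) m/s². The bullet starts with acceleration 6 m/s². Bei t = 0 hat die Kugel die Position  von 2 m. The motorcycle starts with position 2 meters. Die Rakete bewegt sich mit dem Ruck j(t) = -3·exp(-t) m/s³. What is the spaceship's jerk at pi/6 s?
We must find the integral of our snap equation s(t) = 324·cos(3·t) 1 time. The antiderivative of snap is jerk. Using j(0) = 0, we get j(t) = 108·sin(3·t). Using j(t) = 108·sin(3·t) and substituting t = pi/6, we find j = 108.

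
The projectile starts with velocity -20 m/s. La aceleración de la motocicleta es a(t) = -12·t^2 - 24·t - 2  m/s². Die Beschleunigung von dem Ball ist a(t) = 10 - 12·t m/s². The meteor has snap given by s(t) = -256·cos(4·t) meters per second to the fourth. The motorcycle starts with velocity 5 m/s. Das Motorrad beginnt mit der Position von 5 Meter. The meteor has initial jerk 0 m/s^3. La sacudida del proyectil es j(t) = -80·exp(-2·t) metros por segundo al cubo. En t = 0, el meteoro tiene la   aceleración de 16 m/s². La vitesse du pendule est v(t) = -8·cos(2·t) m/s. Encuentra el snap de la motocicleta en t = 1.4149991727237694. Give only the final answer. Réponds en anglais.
The snap at t = 1.4149991727237694 is s = -24.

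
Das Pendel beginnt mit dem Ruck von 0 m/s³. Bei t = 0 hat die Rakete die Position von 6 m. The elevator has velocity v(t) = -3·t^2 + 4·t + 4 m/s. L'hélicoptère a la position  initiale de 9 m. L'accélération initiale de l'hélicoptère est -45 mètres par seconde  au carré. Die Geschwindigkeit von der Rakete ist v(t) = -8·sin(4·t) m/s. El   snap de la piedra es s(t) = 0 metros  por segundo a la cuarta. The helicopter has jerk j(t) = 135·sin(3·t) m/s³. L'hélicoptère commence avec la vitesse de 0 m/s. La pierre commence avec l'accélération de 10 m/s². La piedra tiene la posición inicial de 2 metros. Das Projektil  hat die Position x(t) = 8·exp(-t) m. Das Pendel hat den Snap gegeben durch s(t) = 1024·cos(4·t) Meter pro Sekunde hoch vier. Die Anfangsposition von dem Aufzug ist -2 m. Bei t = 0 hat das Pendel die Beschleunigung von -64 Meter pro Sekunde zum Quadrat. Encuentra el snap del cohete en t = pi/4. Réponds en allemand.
Wir müssen unsere Gleichung für die Geschwindigkeit v(t) = -8·sin(4·t) 3-mal ableiten. Mit d/dt von v(t) finden wir a(t) = -32·cos(4·t). Mit d/dt von a(t) finden wir j(t) = 128·sin(4·t). Mit d/dt von j(t) finden wir s(t) = 512·cos(4·t). Aus der Gleichung für den Snap s(t) = 512·cos(4·t), setzen wir t = pi/4 ein und erhalten s = -512.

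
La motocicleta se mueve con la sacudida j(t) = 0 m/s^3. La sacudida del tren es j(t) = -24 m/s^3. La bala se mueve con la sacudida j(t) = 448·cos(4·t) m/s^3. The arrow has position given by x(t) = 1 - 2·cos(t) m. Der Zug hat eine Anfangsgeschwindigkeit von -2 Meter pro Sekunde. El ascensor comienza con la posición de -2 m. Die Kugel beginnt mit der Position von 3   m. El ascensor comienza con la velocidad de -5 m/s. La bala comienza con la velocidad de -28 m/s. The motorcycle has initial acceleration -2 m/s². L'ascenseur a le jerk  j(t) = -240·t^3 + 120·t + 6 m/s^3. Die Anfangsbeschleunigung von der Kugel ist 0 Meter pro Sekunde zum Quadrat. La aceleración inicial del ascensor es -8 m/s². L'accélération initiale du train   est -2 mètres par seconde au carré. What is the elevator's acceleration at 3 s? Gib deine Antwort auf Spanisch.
Debemos encontrar la antiderivada de nuestra ecuación de la sacudida j(t) = -240·t^3 + 120·t + 6 1 vez. Tomando ∫j(t)dt y aplicando a(0) = -8, encontramos a(t) = -60·t^4 + 60·t^2 + 6·t - 8. Tenemos la aceleración a(t) = -60·t^4 + 60·t^2 + 6·t - 8. Sustituyendo t = 3: a(3) = -4310.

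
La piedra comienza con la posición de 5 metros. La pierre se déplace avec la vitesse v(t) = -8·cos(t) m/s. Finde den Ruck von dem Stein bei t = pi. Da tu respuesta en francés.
Nous devons dériver notre équation de la vitesse v(t) = -8·cos(t) 2 fois. La dérivée de la vitesse donne l'accélération: a(t) = 8·sin(t). La dérivée de l'accélération donne le jerk: j(t) = 8·cos(t). En utilisant j(t) = 8·cos(t) et en substituant t = pi, nous trouvons j = -8.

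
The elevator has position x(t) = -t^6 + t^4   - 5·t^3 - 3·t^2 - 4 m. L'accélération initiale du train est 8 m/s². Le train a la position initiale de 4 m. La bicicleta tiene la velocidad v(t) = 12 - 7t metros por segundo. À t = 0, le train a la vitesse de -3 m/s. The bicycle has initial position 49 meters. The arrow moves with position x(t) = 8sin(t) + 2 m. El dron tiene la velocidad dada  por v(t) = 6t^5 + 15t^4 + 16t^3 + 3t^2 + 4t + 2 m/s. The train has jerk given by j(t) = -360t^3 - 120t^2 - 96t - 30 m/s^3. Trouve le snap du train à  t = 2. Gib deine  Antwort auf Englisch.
We must differentiate our jerk equation j(t) = -360·t^3 - 120·t^2 - 96·t - 30 1 time. The derivative of jerk gives snap: s(t) = -1080·t^2 - 240·t - 96. From the given snap equation s(t) = -1080·t^2 - 240·t - 96, we substitute t = 2 to get s = -4896.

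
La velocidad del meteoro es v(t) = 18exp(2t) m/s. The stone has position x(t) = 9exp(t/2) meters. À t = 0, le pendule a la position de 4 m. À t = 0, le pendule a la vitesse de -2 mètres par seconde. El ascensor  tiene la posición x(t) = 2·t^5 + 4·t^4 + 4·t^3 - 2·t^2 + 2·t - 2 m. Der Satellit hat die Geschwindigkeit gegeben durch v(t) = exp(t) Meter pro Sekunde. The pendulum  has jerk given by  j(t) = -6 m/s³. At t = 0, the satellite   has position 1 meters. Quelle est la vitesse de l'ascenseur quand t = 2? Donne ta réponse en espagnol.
Partiendo de la posición x(t) = 2·t^5 + 4·t^4 + 4·t^3 - 2·t^2 + 2·t - 2, tomamos 1 derivada. Tomando d/dt de x(t), encontramos v(t) = 10·t^4 + 16·t^3 + 12·t^2 - 4·t + 2. Tenemos la velocidad v(t) = 10·t^4 + 16·t^3 + 12·t^2 - 4·t + 2. Sustituyendo t = 2: v(2) = 330.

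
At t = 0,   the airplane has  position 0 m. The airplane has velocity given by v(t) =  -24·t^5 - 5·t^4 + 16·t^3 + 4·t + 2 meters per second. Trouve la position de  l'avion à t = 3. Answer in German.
Ausgehend von der Geschwindigkeit v(t) = -24·t^5 - 5·t^4 + 16·t^3 + 4·t + 2, nehmen wir 1 Stammfunktion. Durch Integration von der Geschwindigkeit und Verwendung der Anfangsbedingung x(0) = 0, erhalten wir x(t) = -4·t^6 - t^5 + 4·t^4 + 2·t^2 + 2·t. Wir haben die Position x(t) = -4·t^6 - t^5 + 4·t^4 + 2·t^2 + 2·t. Durch Einsetzen von t = 3: x(3) = -2811.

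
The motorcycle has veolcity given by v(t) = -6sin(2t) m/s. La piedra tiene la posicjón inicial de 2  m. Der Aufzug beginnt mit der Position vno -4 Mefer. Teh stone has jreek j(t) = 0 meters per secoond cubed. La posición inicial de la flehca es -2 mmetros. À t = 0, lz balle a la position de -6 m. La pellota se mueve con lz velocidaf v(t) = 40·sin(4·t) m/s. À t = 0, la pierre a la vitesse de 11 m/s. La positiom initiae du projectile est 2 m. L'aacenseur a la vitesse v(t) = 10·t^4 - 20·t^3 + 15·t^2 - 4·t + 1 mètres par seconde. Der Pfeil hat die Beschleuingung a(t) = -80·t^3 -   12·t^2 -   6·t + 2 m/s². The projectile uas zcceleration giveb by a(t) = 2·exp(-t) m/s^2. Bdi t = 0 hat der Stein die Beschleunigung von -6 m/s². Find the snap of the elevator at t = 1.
Starting from velocity v(t) = 10·t^4 - 20·t^3 + 15·t^2 - 4·t + 1, we take 3 derivatives. Differentiating velocity, we get acceleration: a(t) = 40·t^3 - 60·t^2 + 30·t - 4. Differentiating acceleration, we get jerk: j(t) = 120·t^2 - 120·t + 30. The derivative of jerk gives snap: s(t) = 240·t - 120. We have snap s(t) = 240·t - 120. Substituting t = 1: s(1) = 120.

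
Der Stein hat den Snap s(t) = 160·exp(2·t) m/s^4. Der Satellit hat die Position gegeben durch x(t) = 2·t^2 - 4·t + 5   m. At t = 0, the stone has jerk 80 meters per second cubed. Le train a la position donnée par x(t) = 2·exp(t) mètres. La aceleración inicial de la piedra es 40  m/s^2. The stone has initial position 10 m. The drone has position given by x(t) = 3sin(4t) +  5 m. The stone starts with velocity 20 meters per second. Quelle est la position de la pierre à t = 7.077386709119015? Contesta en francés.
Nous devons trouver la primitive de notre équation du snap s(t) = 160·exp(2·t) 4 fois. En intégrant le snap et en utilisant la condition initiale j(0) = 80, nous obtenons j(t) = 80·exp(2·t). La primitive du jerk, avec a(0) = 40, donne l'accélération: a(t) = 40·exp(2·t). La primitive de l'accélération, avec v(0) = 20, donne la vitesse: v(t) = 20·exp(2·t). En prenant ∫v(t)dt et en appliquant x(0) = 10, nous trouvons x(t) = 10·exp(2·t). En utilisant x(t) = 10·exp(2·t) et en substituant t = 7.077386709119015, nous trouvons x = 14039123.2949421.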